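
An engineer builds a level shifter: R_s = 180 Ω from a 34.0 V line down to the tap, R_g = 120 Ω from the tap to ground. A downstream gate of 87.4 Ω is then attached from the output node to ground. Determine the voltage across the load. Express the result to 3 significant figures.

V_out ≈ 7.46 V

The load sits in parallel with R_g: R_g‖R_L = (120 × 87.4) / (120 + 87.4) = 50.57 Ω.
V_out = 34.0 × 50.57 / (180 + 50.57) = 34.0 × 50.57/230.6 = 7.46 V.
(Unloaded it would have been 13.6 V.)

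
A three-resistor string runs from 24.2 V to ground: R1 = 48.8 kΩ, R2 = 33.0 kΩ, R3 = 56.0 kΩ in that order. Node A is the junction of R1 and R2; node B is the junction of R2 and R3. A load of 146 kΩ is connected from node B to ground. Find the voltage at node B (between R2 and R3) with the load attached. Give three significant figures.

At node B, R3 is in parallel with the load: R3‖R_L = 40.48 kΩ.
Below node A the resistance is R2 + (R3‖R_L) = 73.48 kΩ, so V_A = 24.2 × 73.48/122.3 = 14.54 V.
Then V_B = V_A × (R3‖R_L)/(R2 + R3‖R_L) = 14.54 × 40.48/73.48 = 8.01 V.

V ≈ 8.01 V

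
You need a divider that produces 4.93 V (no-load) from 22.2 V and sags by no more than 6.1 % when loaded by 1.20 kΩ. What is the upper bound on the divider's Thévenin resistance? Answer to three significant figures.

R_th ≤ 78.0 Ω

Loading drop = R_th/(R_th + R_L) ≤ 0.0610, so R_th ≤ R_L · ε/(1−ε) = 1.20 kΩ × 0.0610/0.9390 = 78.0 Ω.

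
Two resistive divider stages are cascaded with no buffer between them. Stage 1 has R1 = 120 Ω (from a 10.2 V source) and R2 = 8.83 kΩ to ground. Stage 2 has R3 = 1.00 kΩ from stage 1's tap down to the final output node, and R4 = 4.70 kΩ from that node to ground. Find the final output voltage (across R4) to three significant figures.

V_out ≈ 8.13 V

Stage 2 presents R3+R4 = 5700 Ω as a load on stage 1's tap.
Stage 1's lower leg becomes R2‖(R3+R4) = 3464 Ω, so V_mid = 10.2 × 3464/3584 = 9.858 V.
Stage 2 is itself unloaded: V_out = V_mid × R4/(R3+R4) = 9.858 × 4700/5700 = 8.13 V.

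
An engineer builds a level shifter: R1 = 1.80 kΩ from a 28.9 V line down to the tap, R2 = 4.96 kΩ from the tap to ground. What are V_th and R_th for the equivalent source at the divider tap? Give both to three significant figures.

V_th = 21.2 V, R_th = 1.32 kΩ

V_th is the open-circuit tap voltage: 28.9 × 4.96/(1.80 + 4.96) = 21.2 V.
With the supply zeroed, R1 and R2 appear in parallel from the tap: R_th = R1‖R2 = (1.80 × 4.96)/6.760 = 1.32 kΩ.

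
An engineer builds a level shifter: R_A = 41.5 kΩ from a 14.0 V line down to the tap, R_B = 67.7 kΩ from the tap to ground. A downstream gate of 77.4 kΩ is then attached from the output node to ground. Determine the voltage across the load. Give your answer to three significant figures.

V_out ≈ 6.51 V

The load sits in parallel with R_B: R_B‖R_L = (67.7 × 77.4) / (67.7 + 77.4) = 36.11 kΩ.
V_out = 14.0 × 36.11 / (41.5 + 36.11) = 14.0 × 36.11/77.61 = 6.51 V.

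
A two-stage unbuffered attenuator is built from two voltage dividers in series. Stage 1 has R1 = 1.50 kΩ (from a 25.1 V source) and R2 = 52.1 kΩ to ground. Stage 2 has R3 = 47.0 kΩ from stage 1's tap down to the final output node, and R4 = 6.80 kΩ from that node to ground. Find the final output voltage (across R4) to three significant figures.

Stage 2 presents R3+R4 = 53.80 kΩ as a load on stage 1's tap.
Stage 1's lower leg becomes R2‖(R3+R4) = 26.47 kΩ, so V_mid = 25.1 × 26.47/27.97 = 23.75 V.
Stage 2 is itself unloaded: V_out = V_mid × R4/(R3+R4) = 23.75 × 6.80/53.80 = 3.00 V.

V_out ≈ 3.00 V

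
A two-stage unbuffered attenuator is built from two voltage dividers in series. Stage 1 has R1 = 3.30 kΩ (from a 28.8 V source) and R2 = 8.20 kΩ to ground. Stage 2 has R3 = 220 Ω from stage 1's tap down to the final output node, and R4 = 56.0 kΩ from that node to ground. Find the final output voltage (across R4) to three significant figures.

Stage 2 presents R3+R4 = 56220 Ω as a load on stage 1's tap.
Stage 1's lower leg becomes R2‖(R3+R4) = 7156 Ω, so V_mid = 28.8 × 7156/10460 = 19.71 V.
Stage 2 is itself unloaded: V_out = V_mid × R4/(R3+R4) = 19.71 × 56000/56220 = 19.6 V.

V_out ≈ 19.6 V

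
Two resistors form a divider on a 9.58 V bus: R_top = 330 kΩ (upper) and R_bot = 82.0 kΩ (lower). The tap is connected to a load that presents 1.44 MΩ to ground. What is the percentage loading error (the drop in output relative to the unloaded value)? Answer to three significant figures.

The divider's output (Thévenin) resistance is R_top‖R_bot = 65.68 kΩ.
Fractional drop under load = R_th/(R_th + R_L) = 65.68 / (65.68 + 1440) = 0.04362.
So the output falls by 4.36 %.

4.36 %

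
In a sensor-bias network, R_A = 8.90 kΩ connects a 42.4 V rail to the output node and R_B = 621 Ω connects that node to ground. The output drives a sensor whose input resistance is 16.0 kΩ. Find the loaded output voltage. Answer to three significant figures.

V_out ≈ 2.67 V

The load sits in parallel with R_B: R_B‖R_L = (621 × 16000) / (621 + 16000) = 597.8 Ω.
V_out = 42.4 × 597.8 / (8900 + 597.8) = 42.4 × 597.8/9498 = 2.67 V.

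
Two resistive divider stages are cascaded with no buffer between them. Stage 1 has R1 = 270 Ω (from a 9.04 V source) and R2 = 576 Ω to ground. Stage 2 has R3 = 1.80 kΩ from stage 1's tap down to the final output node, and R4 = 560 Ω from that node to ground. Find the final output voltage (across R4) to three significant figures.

Stage 2 presents R3+R4 = 2360 Ω as a load on stage 1's tap.
Stage 1's lower leg becomes R2‖(R3+R4) = 463.0 Ω, so V_mid = 9.04 × 463.0/733.0 = 5.710 V.
Stage 2 is itself unloaded: V_out = V_mid × R4/(R3+R4) = 5.710 × 560/2360 = 1.35 V.

V_out ≈ 1.35 V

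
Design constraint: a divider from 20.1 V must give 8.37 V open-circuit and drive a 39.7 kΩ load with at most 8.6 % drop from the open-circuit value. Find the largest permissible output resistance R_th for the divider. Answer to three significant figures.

Loading drop = R_th/(R_th + R_L) ≤ 0.0860, so R_th ≤ R_L · ε/(1−ε) = 39.7 kΩ × 0.0860/0.9140 = 3.74 kΩ.

R_th ≤ 3.74 kΩ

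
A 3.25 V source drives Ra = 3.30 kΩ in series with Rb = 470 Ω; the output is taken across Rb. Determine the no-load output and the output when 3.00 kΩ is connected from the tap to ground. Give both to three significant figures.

Open-circuit: V = 3.25 × 470/(3300 + 470) = 0.405 V.
With the load, Rb becomes Rb‖R_L = 406.3 Ω, so V = 3.25 × 406.3/3706 = 0.356 V.

Unloaded: 0.405 V; loaded: 0.356 V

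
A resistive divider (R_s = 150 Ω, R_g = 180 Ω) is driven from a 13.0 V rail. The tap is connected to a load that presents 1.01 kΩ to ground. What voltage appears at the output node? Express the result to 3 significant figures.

The load sits in parallel with R_g: R_g‖R_L = (180 × 1010) / (180 + 1010) = 152.8 Ω.
V_out = 13.0 × 152.8 / (150 + 152.8) = 13.0 × 152.8/302.8 = 6.56 V.
(Unloaded it would have been 7.09 V.)

V_out ≈ 6.56 V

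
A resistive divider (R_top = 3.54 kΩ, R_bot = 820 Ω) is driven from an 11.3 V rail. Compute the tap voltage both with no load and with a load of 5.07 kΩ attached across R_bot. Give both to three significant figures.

Open-circuit: V = 11.3 × 820/(3540 + 820) = 2.13 V.
With the load, R_bot becomes R_bot‖R_L = 705.8 Ω, so V = 11.3 × 705.8/4246 = 1.88 V.

Unloaded: 2.13 V; loaded: 1.88 V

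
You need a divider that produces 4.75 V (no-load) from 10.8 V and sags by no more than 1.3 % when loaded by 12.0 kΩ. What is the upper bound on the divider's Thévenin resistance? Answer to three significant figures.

R_th ≤ 158 Ω

Loading drop = R_th/(R_th + R_L) ≤ 0.0130, so R_th ≤ R_L · ε/(1−ε) = 12.0 kΩ × 0.0130/0.9870 = 158 Ω.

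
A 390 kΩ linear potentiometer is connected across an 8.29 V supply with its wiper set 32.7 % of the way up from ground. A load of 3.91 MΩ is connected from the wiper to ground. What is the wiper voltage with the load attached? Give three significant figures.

The wiper splits the pot into (1−α)R = 262.5 kΩ above and αR = 127.5 kΩ below.
Lower section ‖ load = 123.5 kΩ.
V_wiper = 8.29 × 123.5/(262.5 + 123.5) = 2.65 V.

V ≈ 2.65 V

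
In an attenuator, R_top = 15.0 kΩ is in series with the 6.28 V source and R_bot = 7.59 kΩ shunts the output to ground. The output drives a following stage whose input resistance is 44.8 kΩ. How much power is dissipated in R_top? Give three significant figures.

P ≈ 1.28 mW

Total resistance from the source is R_top + (R_bot‖R_L) = 21.49 kΩ, so I = 6.28/21.49 kΩ = 0.2922 mA.
P = I²·R_top = (0.2922 mA)² × 15.0 kΩ = 1.28 mW.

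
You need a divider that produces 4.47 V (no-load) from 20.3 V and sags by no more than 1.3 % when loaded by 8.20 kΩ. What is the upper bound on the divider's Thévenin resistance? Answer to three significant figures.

R_th ≤ 108 Ω

Loading drop = R_th/(R_th + R_L) ≤ 0.0130, so R_th ≤ R_L · ε/(1−ε) = 8.20 kΩ × 0.0130/0.9870 = 108 Ω.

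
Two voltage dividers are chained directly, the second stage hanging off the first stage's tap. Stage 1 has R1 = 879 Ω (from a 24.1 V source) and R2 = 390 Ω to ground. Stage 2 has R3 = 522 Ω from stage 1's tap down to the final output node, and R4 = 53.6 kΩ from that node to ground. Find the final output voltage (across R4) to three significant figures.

Stage 2 presents R3+R4 = 54120 Ω as a load on stage 1's tap.
Stage 1's lower leg becomes R2‖(R3+R4) = 387.2 Ω, so V_mid = 24.1 × 387.2/1266 = 7.370 V.
Stage 2 is itself unloaded: V_out = V_mid × R4/(R3+R4) = 7.370 × 53600/54120 = 7.30 V.

V_out ≈ 7.30 V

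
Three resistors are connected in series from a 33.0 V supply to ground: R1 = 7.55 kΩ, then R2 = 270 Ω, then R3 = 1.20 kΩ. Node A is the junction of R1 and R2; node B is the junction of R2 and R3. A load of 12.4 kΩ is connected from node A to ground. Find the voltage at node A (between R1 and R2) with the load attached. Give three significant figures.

Below node A the series string R2+R3 = 1470 Ω sits in parallel with the 12400 Ω load: 1314 Ω.
V_A = 33.0 × 1314/(7550 + 1314) = 4.89 V.

V ≈ 4.89 V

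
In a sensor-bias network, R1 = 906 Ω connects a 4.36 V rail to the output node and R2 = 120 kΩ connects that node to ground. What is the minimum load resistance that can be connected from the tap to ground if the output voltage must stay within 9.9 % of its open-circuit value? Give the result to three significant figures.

R_L(min) ≈ 8.18 kΩ

Output resistance R_th = R1‖R2 = (906 × 120000)/120900 = 899.2 Ω.
The fractional drop is R_th/(R_th + R_L); requiring this ≤ 0.0990 gives R_L ≥ R_th(1/0.0990 − 1) = 899.2 × 9.101 = 8.18 kΩ.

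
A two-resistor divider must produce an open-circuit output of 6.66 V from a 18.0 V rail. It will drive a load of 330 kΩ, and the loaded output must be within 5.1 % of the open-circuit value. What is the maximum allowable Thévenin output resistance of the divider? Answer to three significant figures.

Loading drop = R_th/(R_th + R_L) ≤ 0.0510, so R_th ≤ R_L · ε/(1−ε) = 330 kΩ × 0.0510/0.9490 = 17.7 kΩ.
(Any R1, R2 with R2/(R1+R2) = 0.370 and R1‖R2 ≤ 17.7 kΩ will meet the spec.)

R_th ≤ 17.7 kΩ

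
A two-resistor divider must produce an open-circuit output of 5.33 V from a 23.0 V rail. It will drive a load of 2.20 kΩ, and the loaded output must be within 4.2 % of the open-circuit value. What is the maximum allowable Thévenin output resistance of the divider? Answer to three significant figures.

R_th ≤ 96.5 Ω

Loading drop = R_th/(R_th + R_L) ≤ 0.0420, so R_th ≤ R_L · ε/(1−ε) = 2.20 kΩ × 0.0420/0.9580 = 96.5 Ω.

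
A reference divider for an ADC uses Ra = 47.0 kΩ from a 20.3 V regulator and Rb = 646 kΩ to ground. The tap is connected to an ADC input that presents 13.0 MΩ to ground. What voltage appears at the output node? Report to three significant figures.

V_out ≈ 18.9 V

The load sits in parallel with Rb: Rb‖R_L = (646 × 13000) / (646 + 13000) = 615.4 kΩ.
V_out = 20.3 × 615.4 / (47.0 + 615.4) = 20.3 × 615.4/662.4 = 18.9 V.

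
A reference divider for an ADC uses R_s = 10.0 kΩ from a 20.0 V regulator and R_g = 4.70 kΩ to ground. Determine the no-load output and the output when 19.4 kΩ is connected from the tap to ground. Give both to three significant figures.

Unloaded: 6.39 V; loaded: 5.49 V

Open-circuit: V = 20.0 × 4.70/(10.0 + 4.70) = 6.39 V.
With the load, R_g becomes R_g‖R_L = 3.783 kΩ, so V = 20.0 × 3.783/13.78 = 5.49 V.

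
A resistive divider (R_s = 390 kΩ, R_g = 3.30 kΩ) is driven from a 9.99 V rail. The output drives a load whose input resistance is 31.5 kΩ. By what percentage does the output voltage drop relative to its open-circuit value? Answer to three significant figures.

9.41 %

The divider's output (Thévenin) resistance is R_s‖R_g = 3.272 kΩ.
Fractional drop under load = R_th/(R_th + R_L) = 3.272 / (3.272 + 31.5) = 0.09411.
So the output falls by 9.41 %.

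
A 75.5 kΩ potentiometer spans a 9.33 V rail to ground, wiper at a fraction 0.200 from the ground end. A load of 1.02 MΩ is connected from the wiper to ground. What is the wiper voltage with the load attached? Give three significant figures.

The wiper splits the pot into (1−α)R = 60.40 kΩ above and αR = 15.10 kΩ below.
Lower section ‖ load = 14.88 kΩ.
V_wiper = 9.33 × 14.88/(60.40 + 14.88) = 1.84 V.

V ≈ 1.84 V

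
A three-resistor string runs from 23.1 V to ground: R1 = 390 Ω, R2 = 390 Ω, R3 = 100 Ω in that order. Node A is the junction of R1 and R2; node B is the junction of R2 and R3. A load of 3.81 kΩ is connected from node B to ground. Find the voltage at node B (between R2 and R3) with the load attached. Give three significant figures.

At node B, R3 is in parallel with the load: R3‖R_L = 97.44 Ω.
Below node A the resistance is R2 + (R3‖R_L) = 487.4 Ω, so V_A = 23.1 × 487.4/877.4 = 12.83 V.
Then V_B = V_A × (R3‖R_L)/(R2 + R3‖R_L) = 12.83 × 97.44/487.4 = 2.57 V.

V ≈ 2.57 V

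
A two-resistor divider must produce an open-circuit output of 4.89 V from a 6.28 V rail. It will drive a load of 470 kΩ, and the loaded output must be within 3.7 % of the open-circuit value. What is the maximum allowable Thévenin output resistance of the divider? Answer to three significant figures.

R_th ≤ 18.1 kΩ

Loading drop = R_th/(R_th + R_L) ≤ 0.0370, so R_th ≤ R_L · ε/(1−ε) = 470 kΩ × 0.0370/0.9630 = 18.1 kΩ.
(Any R1, R2 with R2/(R1+R2) = 0.779 and R1‖R2 ≤ 18.1 kΩ will meet the spec.)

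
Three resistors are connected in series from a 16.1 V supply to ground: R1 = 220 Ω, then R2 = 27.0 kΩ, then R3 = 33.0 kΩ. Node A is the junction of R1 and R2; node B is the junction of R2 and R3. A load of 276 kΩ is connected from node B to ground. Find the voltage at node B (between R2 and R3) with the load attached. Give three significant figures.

V ≈ 8.37 V

At node B, R3 is in parallel with the load: R3‖R_L = 29480 Ω.
Below node A the resistance is R2 + (R3‖R_L) = 56480 Ω, so V_A = 16.1 × 56480/56700 = 16.04 V.
Then V_B = V_A × (R3‖R_L)/(R2 + R3‖R_L) = 16.04 × 29480/56480 = 8.37 V.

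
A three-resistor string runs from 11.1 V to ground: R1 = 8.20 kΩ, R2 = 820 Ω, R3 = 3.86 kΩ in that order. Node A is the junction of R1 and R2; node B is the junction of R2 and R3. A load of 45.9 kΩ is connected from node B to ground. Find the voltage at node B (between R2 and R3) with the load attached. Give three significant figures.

V ≈ 3.14 V

At node B, R3 is in parallel with the load: R3‖R_L = 3561 Ω.
Below node A the resistance is R2 + (R3‖R_L) = 4381 Ω, so V_A = 11.1 × 4381/12580 = 3.865 V.
Then V_B = V_A × (R3‖R_L)/(R2 + R3‖R_L) = 3.865 × 3561/4381 = 3.14 V.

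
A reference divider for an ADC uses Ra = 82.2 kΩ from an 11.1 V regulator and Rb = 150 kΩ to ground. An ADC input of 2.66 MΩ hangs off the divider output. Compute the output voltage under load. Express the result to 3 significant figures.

V_out ≈ 7.03 V

The load sits in parallel with Rb: Rb‖R_L = (150 × 2660) / (150 + 2660) = 142.0 kΩ.
V_out = 11.1 × 142.0 / (82.2 + 142.0) = 11.1 × 142.0/224.2 = 7.03 V.
(Unloaded it would have been 7.17 V.)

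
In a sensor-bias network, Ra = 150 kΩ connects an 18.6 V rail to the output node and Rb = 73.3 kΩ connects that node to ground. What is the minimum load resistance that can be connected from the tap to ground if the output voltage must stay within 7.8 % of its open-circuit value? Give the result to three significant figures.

R_L(min) ≈ 582 kΩ

Output resistance R_th = Ra‖Rb = (150 × 73.3)/223.3 = 49.24 kΩ.
The fractional drop is R_th/(R_th + R_L); requiring this ≤ 0.0780 gives R_L ≥ R_th(1/0.0780 − 1) = 49.24 × 11.82 = 582 kΩ.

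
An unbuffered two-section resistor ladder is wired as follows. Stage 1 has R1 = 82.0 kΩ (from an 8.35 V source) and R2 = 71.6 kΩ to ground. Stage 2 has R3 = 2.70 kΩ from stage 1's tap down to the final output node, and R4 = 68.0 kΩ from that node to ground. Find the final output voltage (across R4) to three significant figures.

V_out ≈ 2.43 V

Stage 2 presents R3+R4 = 70.70 kΩ as a load on stage 1's tap.
Stage 1's lower leg becomes R2‖(R3+R4) = 35.57 kΩ, so V_mid = 8.35 × 35.57/117.6 = 2.526 V.
Stage 2 is itself unloaded: V_out = V_mid × R4/(R3+R4) = 2.526 × 68.0/70.70 = 2.43 V.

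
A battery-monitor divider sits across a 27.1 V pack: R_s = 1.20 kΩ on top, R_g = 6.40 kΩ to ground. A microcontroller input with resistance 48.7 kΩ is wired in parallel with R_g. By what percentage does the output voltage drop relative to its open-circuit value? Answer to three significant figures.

2.03 %

The divider's output (Thévenin) resistance is R_s‖R_g = 1.011 kΩ.
Fractional drop under load = R_th/(R_th + R_L) = 1.011 / (1.011 + 48.7) = 0.02033.
So the output falls by 2.03 %.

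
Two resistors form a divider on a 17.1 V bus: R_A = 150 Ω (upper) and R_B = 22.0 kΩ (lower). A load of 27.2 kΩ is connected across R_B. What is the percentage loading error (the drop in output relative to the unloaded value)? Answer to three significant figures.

0.545 %

The divider's output (Thévenin) resistance is R_A‖R_B = 149.0 Ω.
Fractional drop under load = R_th/(R_th + R_L) = 149.0 / (149.0 + 27200) = 0.005448.
So the output falls by 0.545 %.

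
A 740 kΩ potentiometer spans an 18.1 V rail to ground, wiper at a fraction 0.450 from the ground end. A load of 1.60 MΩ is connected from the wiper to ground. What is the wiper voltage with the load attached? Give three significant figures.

V ≈ 7.31 V

The wiper splits the pot into (1−α)R = 407.0 kΩ above and αR = 333.0 kΩ below.
Lower section ‖ load = 275.6 kΩ.
V_wiper = 18.1 × 275.6/(407.0 + 275.6) = 7.31 V.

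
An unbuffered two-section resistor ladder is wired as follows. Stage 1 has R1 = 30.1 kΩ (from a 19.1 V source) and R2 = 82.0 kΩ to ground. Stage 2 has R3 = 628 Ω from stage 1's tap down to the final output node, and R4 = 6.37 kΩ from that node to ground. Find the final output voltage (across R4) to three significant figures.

V_out ≈ 3.07 V

Stage 2 presents R3+R4 = 6998 Ω as a load on stage 1's tap.
Stage 1's lower leg becomes R2‖(R3+R4) = 6448 Ω, so V_mid = 19.1 × 6448/36550 = 3.370 V.
Stage 2 is itself unloaded: V_out = V_mid × R4/(R3+R4) = 3.370 × 6370/6998 = 3.07 V.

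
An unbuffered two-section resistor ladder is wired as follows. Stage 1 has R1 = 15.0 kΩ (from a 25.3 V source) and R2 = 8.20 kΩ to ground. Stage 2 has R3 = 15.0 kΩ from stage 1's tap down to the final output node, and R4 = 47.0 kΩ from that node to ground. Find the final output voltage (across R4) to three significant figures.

Stage 2 presents R3+R4 = 62.00 kΩ as a load on stage 1's tap.
Stage 1's lower leg becomes R2‖(R3+R4) = 7.242 kΩ, so V_mid = 25.3 × 7.242/22.24 = 8.238 V.
Stage 2 is itself unloaded: V_out = V_mid × R4/(R3+R4) = 8.238 × 47.0/62.00 = 6.24 V.

V_out ≈ 6.24 V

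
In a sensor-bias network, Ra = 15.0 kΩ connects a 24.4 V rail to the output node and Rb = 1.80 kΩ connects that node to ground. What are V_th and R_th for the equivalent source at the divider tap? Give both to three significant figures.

V_th is the open-circuit tap voltage: 24.4 × 1.80/(15.0 + 1.80) = 2.61 V.
With the supply zeroed, Ra and Rb appear in parallel from the tap: R_th = Ra‖Rb = (15.0 × 1.80)/16.80 = 1.61 kΩ.

V_th = 2.61 V, R_th = 1.61 kΩ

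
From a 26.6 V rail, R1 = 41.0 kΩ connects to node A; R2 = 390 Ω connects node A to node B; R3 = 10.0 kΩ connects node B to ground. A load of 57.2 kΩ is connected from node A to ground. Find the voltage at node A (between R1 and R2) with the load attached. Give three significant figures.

V ≈ 4.70 V

Below node A the series string R2+R3 = 10390 Ω sits in parallel with the 57200 Ω load: 8793 Ω.
V_A = 26.6 × 8793/(41000 + 8793) = 4.70 V.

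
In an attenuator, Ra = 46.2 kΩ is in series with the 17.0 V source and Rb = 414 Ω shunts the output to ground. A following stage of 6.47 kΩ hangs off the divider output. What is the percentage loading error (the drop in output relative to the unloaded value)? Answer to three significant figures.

5.96 %

The divider's output (Thévenin) resistance is Ra‖Rb = 410.3 Ω.
Fractional drop under load = R_th/(R_th + R_L) = 410.3 / (410.3 + 6470) = 0.05964.
So the output falls by 5.96 %.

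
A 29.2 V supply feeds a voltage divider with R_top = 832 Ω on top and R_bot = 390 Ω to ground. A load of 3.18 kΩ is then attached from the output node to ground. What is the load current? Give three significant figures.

I_L ≈ 2.70 mA

R_bot‖R_L = 347.4 Ω; V_out = 29.2 × 347.4/1179 = 8.601 V.
I_L = V_out / R_L = 8.601 / 3.18 kΩ = 2.70 mA.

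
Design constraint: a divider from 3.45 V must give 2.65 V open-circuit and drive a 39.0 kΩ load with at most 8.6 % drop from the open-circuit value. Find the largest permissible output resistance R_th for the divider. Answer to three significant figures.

Loading drop = R_th/(R_th + R_L) ≤ 0.0860, so R_th ≤ R_L · ε/(1−ε) = 39.0 kΩ × 0.0860/0.9140 = 3.67 kΩ.
(Any R1, R2 with R2/(R1+R2) = 0.768 and R1‖R2 ≤ 3.67 kΩ will meet the spec.)

R_th ≤ 3.67 kΩ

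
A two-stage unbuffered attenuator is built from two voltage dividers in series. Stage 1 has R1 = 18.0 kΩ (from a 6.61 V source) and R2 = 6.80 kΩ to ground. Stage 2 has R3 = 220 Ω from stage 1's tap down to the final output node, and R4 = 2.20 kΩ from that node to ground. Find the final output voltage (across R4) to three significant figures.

Stage 2 presents R3+R4 = 2420 Ω as a load on stage 1's tap.
Stage 1's lower leg becomes R2‖(R3+R4) = 1785 Ω, so V_mid = 6.61 × 1785/19780 = 0.5963 V.
Stage 2 is itself unloaded: V_out = V_mid × R4/(R3+R4) = 0.5963 × 2200/2420 = 0.542 V.

V_out ≈ 0.542 V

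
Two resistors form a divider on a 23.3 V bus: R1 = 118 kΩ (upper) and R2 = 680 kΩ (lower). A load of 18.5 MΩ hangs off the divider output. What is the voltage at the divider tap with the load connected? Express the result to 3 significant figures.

The load sits in parallel with R2: R2‖R_L = (680 × 18500) / (680 + 18500) = 655.9 kΩ.
V_out = 23.3 × 655.9 / (118 + 655.9) = 23.3 × 655.9/773.9 = 19.7 V.
(Unloaded it would have been 19.9 V.)

V_out ≈ 19.7 V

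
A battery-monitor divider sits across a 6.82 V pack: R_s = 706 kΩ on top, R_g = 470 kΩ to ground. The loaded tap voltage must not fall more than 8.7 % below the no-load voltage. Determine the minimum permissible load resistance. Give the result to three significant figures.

R_L(min) ≈ 2.96 MΩ

Output resistance R_th = R_s‖R_g = (706 × 470)/1176 = 282.2 kΩ.
The fractional drop is R_th/(R_th + R_L); requiring this ≤ 0.0870 gives R_L ≥ R_th(1/0.0870 − 1) = 282.2 × 10.49 = 2.96 MΩ.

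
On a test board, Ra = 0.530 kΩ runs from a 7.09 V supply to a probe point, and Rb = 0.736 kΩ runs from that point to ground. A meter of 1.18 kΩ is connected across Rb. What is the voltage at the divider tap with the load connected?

The load sits in parallel with Rb: Rb‖R_L = (736 × 1180) / (736 + 1180) = 453.3 Ω.
V_out = 7.09 × 453.3 / (530 + 453.3) = 7.09 × 453.3/983.3 = 3.27 V.

V_out ≈ 3.27 V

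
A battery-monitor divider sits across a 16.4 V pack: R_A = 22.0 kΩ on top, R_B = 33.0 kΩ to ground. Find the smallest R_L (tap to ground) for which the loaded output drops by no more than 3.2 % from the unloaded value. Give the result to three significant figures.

R_L(min) ≈ 399 kΩ

Output resistance R_th = R_A‖R_B = (22.0 × 33.0)/55.00 = 13.20 kΩ.
The fractional drop is R_th/(R_th + R_L); requiring this ≤ 0.0320 gives R_L ≥ R_th(1/0.0320 − 1) = 13.20 × 30.25 = 399 kΩ.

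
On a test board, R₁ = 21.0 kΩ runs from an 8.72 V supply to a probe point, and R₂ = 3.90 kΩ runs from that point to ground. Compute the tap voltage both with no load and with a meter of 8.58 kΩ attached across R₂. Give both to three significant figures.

Unloaded: 1.37 V; loaded: 0.987 V

Open-circuit: V = 8.72 × 3.90/(21.0 + 3.90) = 1.37 V.
With the load, R₂ becomes R₂‖R_L = 2.681 kΩ, so V = 8.72 × 2.681/23.68 = 0.987 V.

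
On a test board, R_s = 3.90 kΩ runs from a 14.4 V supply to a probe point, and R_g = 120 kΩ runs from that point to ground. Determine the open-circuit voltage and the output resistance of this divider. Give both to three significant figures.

V_th is the open-circuit tap voltage: 14.4 × 120/(3.90 + 120) = 13.9 V.
With the supply zeroed, R_s and R_g appear in parallel from the tap: R_th = R_s‖R_g = (3.90 × 120)/123.9 = 3.78 kΩ.

V_th = 13.9 V, R_th = 3.78 kΩ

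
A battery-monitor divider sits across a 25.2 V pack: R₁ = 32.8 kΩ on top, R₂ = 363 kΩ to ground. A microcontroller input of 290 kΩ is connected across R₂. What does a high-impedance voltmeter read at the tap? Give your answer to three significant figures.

V_out ≈ 20.9 V

The load sits in parallel with R₂: R₂‖R_L = (363 × 290) / (363 + 290) = 161.2 kΩ.
V_out = 25.2 × 161.2 / (32.8 + 161.2) = 25.2 × 161.2/194.0 = 20.9 V.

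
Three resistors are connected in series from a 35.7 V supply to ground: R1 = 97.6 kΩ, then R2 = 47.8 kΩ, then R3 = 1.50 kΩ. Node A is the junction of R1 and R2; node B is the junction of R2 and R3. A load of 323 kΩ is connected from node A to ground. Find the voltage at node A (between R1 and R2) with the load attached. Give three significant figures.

Below node A the series string R2+R3 = 49.30 kΩ sits in parallel with the 323 kΩ load: 42.77 kΩ.
V_A = 35.7 × 42.77/(97.6 + 42.77) = 10.9 V.

V ≈ 10.9 V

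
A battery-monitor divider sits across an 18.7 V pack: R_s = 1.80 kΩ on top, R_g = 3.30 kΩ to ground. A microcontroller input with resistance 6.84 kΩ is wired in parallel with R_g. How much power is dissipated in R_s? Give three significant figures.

Total resistance from the source is R_s + (R_g‖R_L) = 4.026 kΩ, so I = 18.7/4.026 kΩ = 4.645 mA.
P = I²·R_s = (4.645 mA)² × 1.80 kΩ = 38.8 mW.

P ≈ 38.8 mW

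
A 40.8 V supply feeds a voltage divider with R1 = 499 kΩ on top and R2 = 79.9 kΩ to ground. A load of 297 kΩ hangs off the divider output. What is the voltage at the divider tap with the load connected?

V_out ≈ 4.57 V

The load sits in parallel with R2: R2‖R_L = (79.9 × 297) / (79.9 + 297) = 62.96 kΩ.
V_out = 40.8 × 62.96 / (499 + 62.96) = 40.8 × 62.96/562.0 = 4.57 V.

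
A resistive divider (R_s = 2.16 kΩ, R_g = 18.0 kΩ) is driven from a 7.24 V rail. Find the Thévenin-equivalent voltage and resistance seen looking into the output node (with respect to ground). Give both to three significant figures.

V_th is the open-circuit tap voltage: 7.24 × 18.0/(2.16 + 18.0) = 6.46 V.
With the supply zeroed, R_s and R_g appear in parallel from the tap: R_th = R_s‖R_g = (2.16 × 18.0)/20.16 = 1.93 kΩ.

V_th = 6.46 V, R_th = 1.93 kΩ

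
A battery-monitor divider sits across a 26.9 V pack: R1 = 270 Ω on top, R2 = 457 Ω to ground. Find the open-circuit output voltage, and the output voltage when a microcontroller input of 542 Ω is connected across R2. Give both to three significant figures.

Unloaded: 16.9 V; loaded: 12.9 V

Open-circuit: V = 26.9 × 457/(270 + 457) = 16.9 V.
With the load, R2 becomes R2‖R_L = 247.9 Ω, so V = 26.9 × 247.9/517.9 = 12.9 V.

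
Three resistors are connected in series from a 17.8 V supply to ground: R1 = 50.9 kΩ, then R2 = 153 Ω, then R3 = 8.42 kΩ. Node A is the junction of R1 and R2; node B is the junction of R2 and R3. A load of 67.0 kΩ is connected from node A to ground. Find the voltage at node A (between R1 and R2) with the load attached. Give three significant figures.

V ≈ 2.31 V

Below node A the series string R2+R3 = 8573 Ω sits in parallel with the 67000 Ω load: 7600 Ω.
V_A = 17.8 × 7600/(50900 + 7600) = 2.31 V.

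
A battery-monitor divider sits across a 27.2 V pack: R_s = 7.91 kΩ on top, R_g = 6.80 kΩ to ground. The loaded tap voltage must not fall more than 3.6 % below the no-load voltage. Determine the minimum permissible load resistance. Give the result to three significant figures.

Output resistance R_th = R_s‖R_g = (7.91 × 6.80)/14.71 = 3.657 kΩ.
The fractional drop is R_th/(R_th + R_L); requiring this ≤ 0.0360 gives R_L ≥ R_th(1/0.0360 − 1) = 3.657 × 26.78 = 97.9 kΩ.

R_L(min) ≈ 97.9 kΩ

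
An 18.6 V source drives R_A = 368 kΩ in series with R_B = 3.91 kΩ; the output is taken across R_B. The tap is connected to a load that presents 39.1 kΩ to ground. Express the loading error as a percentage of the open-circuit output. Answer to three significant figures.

Unloaded V = 18.6 × 3.91/371.9 = 0.19555 V.
Loaded: R_B‖R_L = 3.555 kΩ, giving V = 18.6 × 3.555/371.6 = 0.17794 V.
Drop = (0.19555 − 0.17794) / 0.19555 = 9.00 %.

9.00 %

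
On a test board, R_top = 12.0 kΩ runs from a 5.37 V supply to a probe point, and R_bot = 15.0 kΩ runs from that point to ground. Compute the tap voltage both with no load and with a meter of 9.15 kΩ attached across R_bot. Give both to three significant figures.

Open-circuit: V = 5.37 × 15.0/(12.0 + 15.0) = 2.98 V.
With the load, R_bot becomes R_bot‖R_L = 5.683 kΩ, so V = 5.37 × 5.683/17.68 = 1.73 V.

Unloaded: 2.98 V; loaded: 1.73 V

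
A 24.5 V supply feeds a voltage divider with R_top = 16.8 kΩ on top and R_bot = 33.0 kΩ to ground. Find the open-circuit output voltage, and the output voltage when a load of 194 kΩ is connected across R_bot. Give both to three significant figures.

Open-circuit: V = 24.5 × 33.0/(16.8 + 33.0) = 16.2 V.
With the load, R_bot becomes R_bot‖R_L = 28.20 kΩ, so V = 24.5 × 28.20/45.00 = 15.4 V.

Unloaded: 16.2 V; loaded: 15.4 V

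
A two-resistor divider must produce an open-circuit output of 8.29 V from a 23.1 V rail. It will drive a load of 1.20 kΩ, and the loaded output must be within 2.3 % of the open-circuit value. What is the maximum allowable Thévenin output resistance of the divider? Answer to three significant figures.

Loading drop = R_th/(R_th + R_L) ≤ 0.0230, so R_th ≤ R_L · ε/(1−ε) = 1.20 kΩ × 0.0230/0.9770 = 28.2 Ω.
(Any R1, R2 with R2/(R1+R2) = 0.359 and R1‖R2 ≤ 28.2 Ω will meet the spec.)

R_th ≤ 28.2 Ω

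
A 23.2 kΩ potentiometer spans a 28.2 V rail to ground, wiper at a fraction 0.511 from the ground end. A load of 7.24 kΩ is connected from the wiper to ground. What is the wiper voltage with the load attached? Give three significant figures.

V ≈ 8.00 V

The wiper splits the pot into (1−α)R = 11.34 kΩ above and αR = 11.86 kΩ below.
Lower section ‖ load = 4.495 kΩ.
V_wiper = 28.2 × 4.495/(11.34 + 4.495) = 8.00 V.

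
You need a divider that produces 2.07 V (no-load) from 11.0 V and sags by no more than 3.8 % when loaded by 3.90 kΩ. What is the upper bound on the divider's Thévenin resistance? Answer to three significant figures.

Loading drop = R_th/(R_th + R_L) ≤ 0.0380, so R_th ≤ R_L · ε/(1−ε) = 3.90 kΩ × 0.0380/0.9620 = 154 Ω.
(Any R1, R2 with R2/(R1+R2) = 0.188 and R1‖R2 ≤ 154 Ω will meet the spec.)

R_th ≤ 154 Ω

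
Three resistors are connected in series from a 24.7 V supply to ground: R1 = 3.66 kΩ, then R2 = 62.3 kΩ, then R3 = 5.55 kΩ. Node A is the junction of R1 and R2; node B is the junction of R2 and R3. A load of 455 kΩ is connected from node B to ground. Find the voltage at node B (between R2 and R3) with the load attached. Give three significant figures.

V ≈ 1.90 V

At node B, R3 is in parallel with the load: R3‖R_L = 5.483 kΩ.
Below node A the resistance is R2 + (R3‖R_L) = 67.78 kΩ, so V_A = 24.7 × 67.78/71.44 = 23.43 V.
Then V_B = V_A × (R3‖R_L)/(R2 + R3‖R_L) = 23.43 × 5.483/67.78 = 1.90 V.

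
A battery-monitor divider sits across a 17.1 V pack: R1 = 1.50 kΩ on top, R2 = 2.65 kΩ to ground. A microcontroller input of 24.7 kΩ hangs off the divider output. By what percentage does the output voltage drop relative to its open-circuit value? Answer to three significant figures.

3.73 %

The divider's output (Thévenin) resistance is R1‖R2 = 0.9578 kΩ.
Fractional drop under load = R_th/(R_th + R_L) = 0.9578 / (0.9578 + 24.7) = 0.03733.
So the output falls by 3.73 %.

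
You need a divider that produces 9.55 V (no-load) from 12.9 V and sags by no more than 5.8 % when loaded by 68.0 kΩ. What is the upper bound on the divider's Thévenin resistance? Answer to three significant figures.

Loading drop = R_th/(R_th + R_L) ≤ 0.0580, so R_th ≤ R_L · ε/(1−ε) = 68.0 kΩ × 0.0580/0.9420 = 4.19 kΩ.
(Any R1, R2 with R2/(R1+R2) = 0.740 and R1‖R2 ≤ 4.19 kΩ will meet the spec.)

R_th ≤ 4.19 kΩ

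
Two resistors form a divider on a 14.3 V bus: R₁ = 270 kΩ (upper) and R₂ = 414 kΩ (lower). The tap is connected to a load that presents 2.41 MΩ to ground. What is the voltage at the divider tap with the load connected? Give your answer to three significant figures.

V_out ≈ 8.11 V

The load sits in parallel with R₂: R₂‖R_L = (414 × 2410) / (414 + 2410) = 353.3 kΩ.
V_out = 14.3 × 353.3 / (270 + 353.3) = 14.3 × 353.3/623.3 = 8.11 V.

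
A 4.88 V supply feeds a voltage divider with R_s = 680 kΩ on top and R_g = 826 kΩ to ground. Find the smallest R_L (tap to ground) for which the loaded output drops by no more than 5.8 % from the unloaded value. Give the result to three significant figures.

Output resistance R_th = R_s‖R_g = (680 × 826)/1506 = 373.0 kΩ.
The fractional drop is R_th/(R_th + R_L); requiring this ≤ 0.0580 gives R_L ≥ R_th(1/0.0580 − 1) = 373.0 × 16.24 = 6.06 MΩ.

R_L(min) ≈ 6.06 MΩ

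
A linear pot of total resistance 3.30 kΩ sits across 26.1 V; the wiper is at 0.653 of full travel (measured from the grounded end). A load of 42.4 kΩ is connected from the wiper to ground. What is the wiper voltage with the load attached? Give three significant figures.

The wiper splits the pot into (1−α)R = 1.145 kΩ above and αR = 2.155 kΩ below.
Lower section ‖ load = 2.051 kΩ.
V_wiper = 26.1 × 2.051/(1.145 + 2.051) = 16.7 V.

V ≈ 16.7 V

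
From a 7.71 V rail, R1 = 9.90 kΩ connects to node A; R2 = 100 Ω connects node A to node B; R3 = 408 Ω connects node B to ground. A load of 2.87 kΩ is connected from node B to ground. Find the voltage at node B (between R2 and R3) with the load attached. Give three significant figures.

At node B, R3 is in parallel with the load: R3‖R_L = 357.2 Ω.
Below node A the resistance is R2 + (R3‖R_L) = 457.2 Ω, so V_A = 7.71 × 457.2/10360 = 0.3404 V.
Then V_B = V_A × (R3‖R_L)/(R2 + R3‖R_L) = 0.3404 × 357.2/457.2 = 0.266 V.

V ≈ 0.266 V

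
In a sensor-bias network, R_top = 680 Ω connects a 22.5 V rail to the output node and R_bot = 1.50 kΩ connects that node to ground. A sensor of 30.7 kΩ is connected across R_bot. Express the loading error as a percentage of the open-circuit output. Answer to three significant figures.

The divider's output (Thévenin) resistance is R_top‖R_bot = 467.9 Ω.
Fractional drop under load = R_th/(R_th + R_L) = 467.9 / (467.9 + 30700) = 0.01501.
So the output falls by 1.50 %.

1.50 %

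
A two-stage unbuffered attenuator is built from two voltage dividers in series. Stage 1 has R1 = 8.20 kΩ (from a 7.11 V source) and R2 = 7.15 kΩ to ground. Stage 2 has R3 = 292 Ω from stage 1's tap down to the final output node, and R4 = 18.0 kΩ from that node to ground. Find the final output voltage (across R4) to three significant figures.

Stage 2 presents R3+R4 = 18290 Ω as a load on stage 1's tap.
Stage 1's lower leg becomes R2‖(R3+R4) = 5141 Ω, so V_mid = 7.11 × 5141/13340 = 2.740 V.
Stage 2 is itself unloaded: V_out = V_mid × R4/(R3+R4) = 2.740 × 18000/18290 = 2.70 V.

V_out ≈ 2.70 V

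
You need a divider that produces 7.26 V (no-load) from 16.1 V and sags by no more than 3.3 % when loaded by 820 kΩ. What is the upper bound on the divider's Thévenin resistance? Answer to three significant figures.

Loading drop = R_th/(R_th + R_L) ≤ 0.0330, so R_th ≤ R_L · ε/(1−ε) = 820 kΩ × 0.0330/0.9670 = 28.0 kΩ.
(Any R1, R2 with R2/(R1+R2) = 0.451 and R1‖R2 ≤ 28.0 kΩ will meet the spec.)

R_th ≤ 28.0 kΩ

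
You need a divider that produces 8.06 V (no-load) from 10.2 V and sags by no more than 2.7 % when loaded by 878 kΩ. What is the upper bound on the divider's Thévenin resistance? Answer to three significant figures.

Loading drop = R_th/(R_th + R_L) ≤ 0.0270, so R_th ≤ R_L · ε/(1−ε) = 878 kΩ × 0.0270/0.9730 = 24.4 kΩ.
(Any R1, R2 with R2/(R1+R2) = 0.790 and R1‖R2 ≤ 24.4 kΩ will meet the spec.)

R_th ≤ 24.4 kΩ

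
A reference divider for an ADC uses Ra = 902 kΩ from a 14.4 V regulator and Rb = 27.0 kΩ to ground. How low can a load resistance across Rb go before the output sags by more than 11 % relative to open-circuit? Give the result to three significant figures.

R_L(min) ≈ 212 kΩ

Output resistance R_th = Ra‖Rb = (902 × 27.0)/929.0 = 26.22 kΩ.
The fractional drop is R_th/(R_th + R_L); requiring this ≤ 0.110 gives R_L ≥ R_th(1/0.110 − 1) = 26.22 × 8.091 = 212 kΩ.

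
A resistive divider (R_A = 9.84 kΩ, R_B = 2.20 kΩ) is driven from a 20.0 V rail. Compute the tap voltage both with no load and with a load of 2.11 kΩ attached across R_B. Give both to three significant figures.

Open-circuit: V = 20.0 × 2.20/(9.84 + 2.20) = 3.65 V.
With the load, R_B becomes R_B‖R_L = 1.077 kΩ, so V = 20.0 × 1.077/10.92 = 1.97 V.

Unloaded: 3.65 V; loaded: 1.97 V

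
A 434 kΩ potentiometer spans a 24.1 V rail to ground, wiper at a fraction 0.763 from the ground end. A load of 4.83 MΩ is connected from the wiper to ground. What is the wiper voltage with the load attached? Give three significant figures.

V ≈ 18.1 V

The wiper splits the pot into (1−α)R = 102.9 kΩ above and αR = 331.1 kΩ below.
Lower section ‖ load = 309.9 kΩ.
V_wiper = 24.1 × 309.9/(102.9 + 309.9) = 18.1 V.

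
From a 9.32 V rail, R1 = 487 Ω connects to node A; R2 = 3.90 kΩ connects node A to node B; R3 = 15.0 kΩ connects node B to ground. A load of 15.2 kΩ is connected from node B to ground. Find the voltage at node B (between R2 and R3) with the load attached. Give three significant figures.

V ≈ 5.89 V

At node B, R3 is in parallel with the load: R3‖R_L = 7550 Ω.
Below node A the resistance is R2 + (R3‖R_L) = 11450 Ω, so V_A = 9.32 × 11450/11940 = 8.940 V.
Then V_B = V_A × (R3‖R_L)/(R2 + R3‖R_L) = 8.940 × 7550/11450 = 5.89 V.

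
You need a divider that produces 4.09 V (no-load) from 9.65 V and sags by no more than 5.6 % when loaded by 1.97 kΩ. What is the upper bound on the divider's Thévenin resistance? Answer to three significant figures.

Loading drop = R_th/(R_th + R_L) ≤ 0.0560, so R_th ≤ R_L · ε/(1−ε) = 1.97 kΩ × 0.0560/0.9440 = 117 Ω.
(Any R1, R2 with R2/(R1+R2) = 0.424 and R1‖R2 ≤ 117 Ω will meet the spec.)

R_th ≤ 117 Ω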